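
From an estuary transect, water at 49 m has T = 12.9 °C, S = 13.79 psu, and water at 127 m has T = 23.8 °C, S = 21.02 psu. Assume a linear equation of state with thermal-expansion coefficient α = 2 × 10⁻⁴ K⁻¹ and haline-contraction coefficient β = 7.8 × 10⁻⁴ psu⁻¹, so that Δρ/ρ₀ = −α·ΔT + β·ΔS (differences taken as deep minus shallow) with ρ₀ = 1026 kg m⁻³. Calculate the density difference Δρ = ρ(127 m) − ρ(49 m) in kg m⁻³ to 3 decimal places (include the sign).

+3.549 kg m⁻³

ΔT = +10.9 K, ΔS = +7.23 psu (deep − shallow).
Δρ/ρ₀ = −(2 × 10⁻⁴)(+10.9) + (7.8 × 10⁻⁴)(+7.23) = 3.4594 × 10⁻³.
Δρ = 1026 × (3.4594 × 10⁻³) = +3.549 kg m⁻³.
Positive Δρ: denser below, stable.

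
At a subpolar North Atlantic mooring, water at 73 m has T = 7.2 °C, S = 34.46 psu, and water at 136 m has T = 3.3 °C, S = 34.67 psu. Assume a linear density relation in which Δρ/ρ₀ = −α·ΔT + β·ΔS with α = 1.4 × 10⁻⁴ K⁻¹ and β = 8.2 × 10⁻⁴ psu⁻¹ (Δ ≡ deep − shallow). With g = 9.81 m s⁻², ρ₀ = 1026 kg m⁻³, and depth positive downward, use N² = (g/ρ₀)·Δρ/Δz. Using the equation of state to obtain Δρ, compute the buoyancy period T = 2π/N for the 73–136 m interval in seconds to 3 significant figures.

ΔT = -3.9 K, ΔS = +0.21 psu (deep − shallow).
Δρ/ρ₀ = −αΔT + βΔS = 5.46 × 10⁻⁴ + 1.722 × 10⁻⁴ = 7.182 × 10⁻⁴, so Δρ ≈ 0.7369 kg m⁻³.
N² = (g/ρ₀)·Δρ/Δz = g·(Δρ/ρ₀)/Δz = 9.81 × 7.182 × 10⁻⁴ / 63 = 1.1183 × 10⁻⁴ s⁻².
N = √(1.1183 × 10⁻⁴) = 0.010575 rad s⁻¹ → T = 2π/N = 594.15 s ≈ 594 s.

594 s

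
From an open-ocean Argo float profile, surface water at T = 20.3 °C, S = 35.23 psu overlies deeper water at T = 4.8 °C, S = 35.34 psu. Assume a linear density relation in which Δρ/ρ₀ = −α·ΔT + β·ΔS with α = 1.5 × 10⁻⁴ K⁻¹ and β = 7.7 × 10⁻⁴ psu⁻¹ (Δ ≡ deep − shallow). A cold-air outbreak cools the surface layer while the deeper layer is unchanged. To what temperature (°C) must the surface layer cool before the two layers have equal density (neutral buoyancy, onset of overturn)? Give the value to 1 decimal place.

Neutral buoyancy requires Δρ = 0, i.e. −α(T_deep − T_surf′) + β(S_deep − S_surf) = 0.
T_surf′ = T_deep − (β/α)·ΔS = 4.8 − (7.7 × 10⁻⁴/1.5 × 10⁻⁴)·(+0.11) = 4.235 °C.
Cooling required: 20.3 − (4.235) = 16.065 °C.

4.2 °C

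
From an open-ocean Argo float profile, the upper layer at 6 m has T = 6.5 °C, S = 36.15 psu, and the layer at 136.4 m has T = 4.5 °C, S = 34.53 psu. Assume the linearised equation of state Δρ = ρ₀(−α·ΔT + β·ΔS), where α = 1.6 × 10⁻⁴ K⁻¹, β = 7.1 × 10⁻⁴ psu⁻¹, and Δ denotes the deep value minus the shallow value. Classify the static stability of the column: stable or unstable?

unstable

ΔT = 4.5 − 6.5 = -2.0 K and ΔS = 34.53 − 36.15 = -1.62 psu (deep − shallow).
−αΔT = 3.20 × 10⁻⁴; βΔS = -1.1502 × 10⁻³; sum Δρ/ρ₀ = -8.302 × 10⁻⁴.
Δρ/ρ₀ < 0, so Δρ < 0: deeper water is lighter → statically unstable; the column would overturn.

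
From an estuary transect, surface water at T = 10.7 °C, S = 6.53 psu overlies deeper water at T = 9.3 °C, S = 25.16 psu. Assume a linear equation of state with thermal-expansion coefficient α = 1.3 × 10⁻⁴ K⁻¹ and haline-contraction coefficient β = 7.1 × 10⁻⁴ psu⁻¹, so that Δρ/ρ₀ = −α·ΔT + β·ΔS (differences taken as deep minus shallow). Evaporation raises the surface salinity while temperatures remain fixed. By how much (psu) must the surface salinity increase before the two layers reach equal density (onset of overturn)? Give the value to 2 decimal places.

18.89 psu

Neutral buoyancy requires −α(T_deep − T_surf) + β(S_deep − S_surf′) = 0.
S_surf′ = S_deep − (α/β)·ΔT = 25.16 − (1.3 × 10⁻⁴/7.1 × 10⁻⁴)·(-1.4) = 25.4163 psu.
Increase required: 25.4163 − 6.53 = 18.8863 psu.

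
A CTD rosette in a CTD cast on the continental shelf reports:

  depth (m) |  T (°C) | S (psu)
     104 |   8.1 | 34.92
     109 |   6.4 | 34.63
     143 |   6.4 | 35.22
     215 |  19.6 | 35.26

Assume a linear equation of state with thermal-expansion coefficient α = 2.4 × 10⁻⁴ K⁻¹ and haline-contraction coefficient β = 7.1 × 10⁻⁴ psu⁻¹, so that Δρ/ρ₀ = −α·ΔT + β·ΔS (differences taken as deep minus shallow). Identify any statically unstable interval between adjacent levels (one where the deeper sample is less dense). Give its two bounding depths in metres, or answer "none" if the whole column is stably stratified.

143–215 m

Evaluate Δρ/ρ₀ = −αΔT + βΔS across each adjacent pair:
  104–109 m: −αΔT+βΔS = −(2.4 × 10⁻⁴)(-1.7)+(7.1 × 10⁻⁴)(-0.29) = 2.0 × 10⁻⁴ → stable
  109–143 m: −αΔT+βΔS = −(2.4 × 10⁻⁴)(+0.0)+(7.1 × 10⁻⁴)(+0.59) = 4.2 × 10⁻⁴ → stable
  143–215 m: −αΔT+βΔS = −(2.4 × 10⁻⁴)(+13.2)+(7.1 × 10⁻⁴)(+0.04) = -3.1 × 10⁻³ → UNSTABLE
The 143–215 m interval has Δρ < 0: lighter water underlies denser water.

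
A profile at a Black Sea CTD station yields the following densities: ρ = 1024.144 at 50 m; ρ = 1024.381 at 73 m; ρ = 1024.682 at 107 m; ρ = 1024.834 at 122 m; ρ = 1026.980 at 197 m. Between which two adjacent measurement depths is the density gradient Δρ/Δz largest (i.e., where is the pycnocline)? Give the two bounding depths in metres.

Compute the density gradient over each adjacent pair:
  50–73 m: Δρ/Δz = 0.237/23 = 0.010 kg m⁻⁴
  73–107 m: Δρ/Δz = 0.301/34 = 8.9 × 10⁻³ kg m⁻⁴
  107–122 m: Δρ/Δz = 0.152/15 = 0.010 kg m⁻⁴
  122–197 m: Δρ/Δz = 2.146/75 = 0.029 kg m⁻⁴
The largest gradient is in the 122–197 m interval — the pycnocline.

122–197 m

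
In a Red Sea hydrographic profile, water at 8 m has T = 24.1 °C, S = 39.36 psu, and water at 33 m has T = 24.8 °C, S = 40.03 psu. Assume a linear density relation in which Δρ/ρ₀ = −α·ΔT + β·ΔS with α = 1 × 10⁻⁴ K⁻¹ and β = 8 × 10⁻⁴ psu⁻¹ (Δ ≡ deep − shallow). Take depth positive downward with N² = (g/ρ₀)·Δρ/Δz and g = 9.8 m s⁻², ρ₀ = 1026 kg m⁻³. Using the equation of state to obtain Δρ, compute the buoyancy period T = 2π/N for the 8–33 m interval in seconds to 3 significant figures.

465 s

ΔT = +0.7 K, ΔS = +0.67 psu (deep − shallow).
Δρ/ρ₀ = −αΔT + βΔS = -7.00 × 10⁻⁵ + 5.36 × 10⁻⁴ = 4.66 × 10⁻⁴, so Δρ ≈ 0.4781 kg m⁻³.
N² = (g/ρ₀)·Δρ/Δz = g·(Δρ/ρ₀)/Δz = 9.8 × 4.66 × 10⁻⁴ / 25 = 1.8267 × 10⁻⁴ s⁻².
N = √(1.8267 × 10⁻⁴) = 0.013516 rad s⁻¹ → T = 2π/N = 464.87 s ≈ 465 s.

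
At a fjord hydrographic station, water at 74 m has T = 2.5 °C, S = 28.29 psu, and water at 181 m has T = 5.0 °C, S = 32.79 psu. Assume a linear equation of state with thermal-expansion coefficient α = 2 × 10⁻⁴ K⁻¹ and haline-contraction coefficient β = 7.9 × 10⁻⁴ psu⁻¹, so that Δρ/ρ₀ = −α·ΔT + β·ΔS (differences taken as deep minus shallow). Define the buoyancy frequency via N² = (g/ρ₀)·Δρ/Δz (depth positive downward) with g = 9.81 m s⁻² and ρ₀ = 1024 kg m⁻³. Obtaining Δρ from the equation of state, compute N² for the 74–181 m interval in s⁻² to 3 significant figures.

ΔT = +2.5 K, ΔS = +4.50 psu (deep − shallow).
Δρ/ρ₀ = −αΔT + βΔS = -5.00 × 10⁻⁴ + 3.555 × 10⁻³ = 3.055 × 10⁻³, so Δρ ≈ 3.128 kg m⁻³.
N² = (g/ρ₀)·Δρ/Δz = g·(Δρ/ρ₀)/Δz = 9.81 × 3.055 × 10⁻³ / 107 = 2.8009 × 10⁻⁴ s⁻² ≈ 2.80 × 10⁻⁴ s⁻².

2.80 × 10⁻⁴ s⁻²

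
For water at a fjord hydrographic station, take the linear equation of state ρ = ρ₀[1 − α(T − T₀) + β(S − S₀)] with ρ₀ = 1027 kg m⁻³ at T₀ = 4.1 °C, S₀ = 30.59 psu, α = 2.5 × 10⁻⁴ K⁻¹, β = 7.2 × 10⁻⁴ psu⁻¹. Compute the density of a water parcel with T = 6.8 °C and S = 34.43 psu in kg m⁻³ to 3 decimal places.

T − T₀ = +2.7 K, S − S₀ = +3.84 psu.
Bracket = 1 − α·(+2.7) + β·(+3.84) = 1 + (2.0898 × 10⁻³) = 1.0020898.
ρ = 1027 × 1.0020898 = 1029.146 kg m⁻³.

1029.146 kg m⁻³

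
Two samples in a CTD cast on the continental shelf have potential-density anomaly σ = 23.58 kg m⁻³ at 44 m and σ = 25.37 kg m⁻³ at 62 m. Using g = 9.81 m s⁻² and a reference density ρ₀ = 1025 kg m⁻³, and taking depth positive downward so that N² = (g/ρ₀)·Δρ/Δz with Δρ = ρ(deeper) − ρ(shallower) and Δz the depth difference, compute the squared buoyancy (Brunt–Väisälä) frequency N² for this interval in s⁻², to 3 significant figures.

9.52 × 10⁻⁴ s⁻²

Δρ = 1025.37 − 1023.58 = 1.79 kg m⁻³ over Δz = 62 − 44 = 18 m.
N² = (9.81/1025) × (1.79/18) = 9.5176 × 10⁻⁴ s⁻² ≈ 9.52 × 10⁻⁴ s⁻².
Since Δρ > 0 the layer is stably stratified.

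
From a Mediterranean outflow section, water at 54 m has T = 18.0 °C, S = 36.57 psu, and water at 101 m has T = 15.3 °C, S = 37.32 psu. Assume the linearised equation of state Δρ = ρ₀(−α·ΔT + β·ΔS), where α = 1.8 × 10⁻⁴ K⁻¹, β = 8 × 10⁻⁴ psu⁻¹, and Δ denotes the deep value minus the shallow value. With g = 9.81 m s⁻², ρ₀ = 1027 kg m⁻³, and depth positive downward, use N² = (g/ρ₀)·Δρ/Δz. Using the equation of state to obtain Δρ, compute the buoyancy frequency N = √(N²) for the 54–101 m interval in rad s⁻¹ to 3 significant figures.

ΔT = -2.7 K, ΔS = +0.75 psu (deep − shallow).
Δρ/ρ₀ = −αΔT + βΔS = 4.86 × 10⁻⁴ + 6.00 × 10⁻⁴ = 1.086 × 10⁻³, so Δρ ≈ 1.115 kg m⁻³.
N² = (g/ρ₀)·Δρ/Δz = g·(Δρ/ρ₀)/Δz = 9.81 × 1.086 × 10⁻³ / 47 = 2.2667 × 10⁻⁴ s⁻².
N = √(2.2667 × 10⁻⁴) = 0.015056 rad s⁻¹ ≈ 0.0151 rad s⁻¹.

0.0151 rad s⁻¹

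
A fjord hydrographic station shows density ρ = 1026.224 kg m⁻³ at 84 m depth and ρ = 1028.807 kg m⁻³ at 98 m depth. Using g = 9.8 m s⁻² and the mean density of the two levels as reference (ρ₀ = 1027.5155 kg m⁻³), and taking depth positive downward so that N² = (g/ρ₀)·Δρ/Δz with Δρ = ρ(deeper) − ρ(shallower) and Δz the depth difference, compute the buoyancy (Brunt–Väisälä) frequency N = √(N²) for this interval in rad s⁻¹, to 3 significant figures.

0.0419 rad s⁻¹

Δρ = 1028.807 − 1026.224 = 2.583 kg m⁻³ over Δz = 98 − 84 = 14 m.
N² = (9.8/1027.5155) × (2.583/14) = 1.7597 × 10⁻³ s⁻².
N = √(1.7597 × 10⁻³) = 0.041949 rad s⁻¹ ≈ 0.0419 rad s⁻¹.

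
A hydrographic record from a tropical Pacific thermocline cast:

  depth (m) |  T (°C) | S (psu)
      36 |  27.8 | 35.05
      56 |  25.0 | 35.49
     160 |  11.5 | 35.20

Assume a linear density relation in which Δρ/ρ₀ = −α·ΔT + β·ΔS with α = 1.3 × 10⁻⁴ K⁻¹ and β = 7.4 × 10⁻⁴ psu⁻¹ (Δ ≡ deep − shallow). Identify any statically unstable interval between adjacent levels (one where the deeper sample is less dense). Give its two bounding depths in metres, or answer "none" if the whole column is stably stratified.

none

Evaluate Δρ/ρ₀ = −αΔT + βΔS across each adjacent pair:
  36–56 m: −αΔT+βΔS = −(1.3 × 10⁻⁴)(-2.8)+(7.4 × 10⁻⁴)(+0.44) = 6.9 × 10⁻⁴ → stable
  56–160 m: −αΔT+βΔS = −(1.3 × 10⁻⁴)(-13.5)+(7.4 × 10⁻⁴)(-0.29) = 1.5 × 10⁻³ → stable
Every interval has Δρ > 0: the column is stably stratified throughout.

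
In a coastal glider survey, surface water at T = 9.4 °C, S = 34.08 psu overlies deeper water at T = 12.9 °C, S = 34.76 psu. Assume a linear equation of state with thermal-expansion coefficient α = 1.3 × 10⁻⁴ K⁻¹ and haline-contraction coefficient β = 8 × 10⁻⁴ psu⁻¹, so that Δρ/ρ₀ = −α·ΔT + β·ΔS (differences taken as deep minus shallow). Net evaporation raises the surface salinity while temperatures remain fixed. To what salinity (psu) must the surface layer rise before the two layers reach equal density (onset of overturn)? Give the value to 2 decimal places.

34.19 psu

Neutral buoyancy requires −α(T_deep − T_surf) + β(S_deep − S_surf′) = 0.
S_surf′ = S_deep − (α/β)·ΔT = 34.76 − (1.3 × 10⁻⁴/8 × 10⁻⁴)·(+3.5) = 34.1912 psu.
Increase required: 34.1912 − 34.08 = 0.1112 psu.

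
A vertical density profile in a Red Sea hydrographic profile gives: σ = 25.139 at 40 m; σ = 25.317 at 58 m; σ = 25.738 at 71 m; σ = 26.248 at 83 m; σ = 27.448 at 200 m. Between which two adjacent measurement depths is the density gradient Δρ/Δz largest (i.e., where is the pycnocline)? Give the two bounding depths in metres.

71–83 m

Compute the density gradient over each adjacent pair:
  40–58 m: Δρ/Δz = 0.178/18 = 9.9 × 10⁻³ kg m⁻⁴
  58–71 m: Δρ/Δz = 0.421/13 = 0.032 kg m⁻⁴
  71–83 m: Δρ/Δz = 0.510/12 = 0.043 kg m⁻⁴
  83–200 m: Δρ/Δz = 1.200/117 = 0.010 kg m⁻⁴
The largest gradient is in the 71–83 m interval — the pycnocline.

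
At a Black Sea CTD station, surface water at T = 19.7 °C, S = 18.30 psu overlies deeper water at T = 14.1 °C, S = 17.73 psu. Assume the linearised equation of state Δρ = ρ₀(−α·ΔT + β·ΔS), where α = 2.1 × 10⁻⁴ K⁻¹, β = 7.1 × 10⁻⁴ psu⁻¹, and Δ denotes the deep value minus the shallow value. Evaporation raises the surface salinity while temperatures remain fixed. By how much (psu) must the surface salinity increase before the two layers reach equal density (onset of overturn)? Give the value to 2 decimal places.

1.09 psu

Neutral buoyancy requires −α(T_deep − T_surf) + β(S_deep − S_surf′) = 0.
S_surf′ = S_deep − (α/β)·ΔT = 17.73 − (2.1 × 10⁻⁴/7.1 × 10⁻⁴)·(-5.6) = 19.3863 psu.
Increase required: 19.3863 − 18.30 = 1.0863 psu.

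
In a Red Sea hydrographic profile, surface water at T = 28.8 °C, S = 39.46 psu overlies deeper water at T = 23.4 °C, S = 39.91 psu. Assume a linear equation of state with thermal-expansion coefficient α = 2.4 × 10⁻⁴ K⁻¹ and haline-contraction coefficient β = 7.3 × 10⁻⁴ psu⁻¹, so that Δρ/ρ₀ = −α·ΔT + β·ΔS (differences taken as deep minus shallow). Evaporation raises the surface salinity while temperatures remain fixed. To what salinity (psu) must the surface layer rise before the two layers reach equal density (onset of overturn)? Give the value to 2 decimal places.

41.69 psu

Neutral buoyancy requires −α(T_deep − T_surf) + β(S_deep − S_surf′) = 0.
S_surf′ = S_deep − (α/β)·ΔT = 39.91 − (2.4 × 10⁻⁴/7.3 × 10⁻⁴)·(-5.4) = 41.6853 psu.
Increase required: 41.6853 − 39.46 = 2.2253 psu.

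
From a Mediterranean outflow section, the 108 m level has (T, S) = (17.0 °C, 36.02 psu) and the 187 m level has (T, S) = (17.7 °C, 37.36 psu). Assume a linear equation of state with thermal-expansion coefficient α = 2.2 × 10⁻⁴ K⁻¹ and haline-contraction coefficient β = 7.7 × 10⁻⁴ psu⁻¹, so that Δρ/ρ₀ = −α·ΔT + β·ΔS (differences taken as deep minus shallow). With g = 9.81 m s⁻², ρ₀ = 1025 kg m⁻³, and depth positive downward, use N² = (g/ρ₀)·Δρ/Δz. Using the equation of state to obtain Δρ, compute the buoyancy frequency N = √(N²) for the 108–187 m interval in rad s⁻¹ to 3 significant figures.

ΔT = +0.7 K, ΔS = +1.34 psu (deep − shallow).
Δρ/ρ₀ = −αΔT + βΔS = -1.54 × 10⁻⁴ + 1.0318 × 10⁻³ = 8.778 × 10⁻⁴, so Δρ ≈ 0.8997 kg m⁻³.
N² = (g/ρ₀)·Δρ/Δz = g·(Δρ/ρ₀)/Δz = 9.81 × 8.778 × 10⁻⁴ / 79 = 1.0900 × 10⁻⁴ s⁻².
N = √(1.0900 × 10⁻⁴) = 0.010440 rad s⁻¹ ≈ 0.0104 rad s⁻¹.

0.0104 rad s⁻¹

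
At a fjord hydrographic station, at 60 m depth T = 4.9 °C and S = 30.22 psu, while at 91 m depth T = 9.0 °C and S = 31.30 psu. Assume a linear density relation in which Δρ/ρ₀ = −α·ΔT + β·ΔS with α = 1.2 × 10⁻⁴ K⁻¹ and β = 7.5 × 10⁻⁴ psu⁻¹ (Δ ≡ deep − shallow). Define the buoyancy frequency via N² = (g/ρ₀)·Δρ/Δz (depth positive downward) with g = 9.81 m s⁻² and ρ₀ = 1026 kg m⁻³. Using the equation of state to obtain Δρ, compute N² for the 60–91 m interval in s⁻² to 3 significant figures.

1.01 × 10⁻⁴ s⁻²

ΔT = +4.1 K, ΔS = +1.08 psu (deep − shallow).
Δρ/ρ₀ = −αΔT + βΔS = -4.92 × 10⁻⁴ + 8.10 × 10⁻⁴ = 3.18 × 10⁻⁴, so Δρ ≈ 0.3263 kg m⁻³.
N² = (g/ρ₀)·Δρ/Δz = g·(Δρ/ρ₀)/Δz = 9.81 × 3.18 × 10⁻⁴ / 31 = 1.0063 × 10⁻⁴ s⁻² ≈ 1.01 × 10⁻⁴ s⁻².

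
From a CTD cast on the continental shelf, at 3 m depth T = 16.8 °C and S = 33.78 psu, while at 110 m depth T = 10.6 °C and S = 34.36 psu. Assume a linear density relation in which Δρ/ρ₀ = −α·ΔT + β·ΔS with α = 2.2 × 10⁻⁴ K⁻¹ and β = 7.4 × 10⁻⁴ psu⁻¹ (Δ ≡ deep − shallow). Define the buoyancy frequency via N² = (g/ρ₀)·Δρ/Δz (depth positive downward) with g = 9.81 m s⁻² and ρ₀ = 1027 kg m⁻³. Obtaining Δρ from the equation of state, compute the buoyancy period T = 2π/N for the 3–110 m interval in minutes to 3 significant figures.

8.17 min

ΔT = -6.2 K, ΔS = +0.58 psu (deep − shallow).
Δρ/ρ₀ = −αΔT + βΔS = 1.364 × 10⁻³ + 4.292 × 10⁻⁴ = 1.7932 × 10⁻³, so Δρ ≈ 1.842 kg m⁻³.
N² = (g/ρ₀)·Δρ/Δz = g·(Δρ/ρ₀)/Δz = 9.81 × 1.7932 × 10⁻³ / 107 = 1.6440 × 10⁻⁴ s⁻².
N = √(1.6440 × 10⁻⁴) = 0.012822 rad s⁻¹ → T = 2π/N = 490.03 s = 8.1672 min ≈ 8.17 min.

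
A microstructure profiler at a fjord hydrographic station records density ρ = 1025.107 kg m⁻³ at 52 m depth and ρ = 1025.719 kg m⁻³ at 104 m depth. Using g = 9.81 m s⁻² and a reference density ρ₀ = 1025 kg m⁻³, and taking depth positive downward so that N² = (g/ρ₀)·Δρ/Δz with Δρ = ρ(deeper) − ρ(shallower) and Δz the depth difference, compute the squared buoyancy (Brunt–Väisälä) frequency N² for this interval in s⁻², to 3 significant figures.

Δρ = 1025.719 − 1025.107 = 0.612 kg m⁻³ over Δz = 104 − 52 = 52 m.
N² = (9.81/1025) × (0.612/52) = 1.1264 × 10⁻⁴ s⁻² ≈ 1.13 × 10⁻⁴ s⁻².

1.13 × 10⁻⁴ s⁻²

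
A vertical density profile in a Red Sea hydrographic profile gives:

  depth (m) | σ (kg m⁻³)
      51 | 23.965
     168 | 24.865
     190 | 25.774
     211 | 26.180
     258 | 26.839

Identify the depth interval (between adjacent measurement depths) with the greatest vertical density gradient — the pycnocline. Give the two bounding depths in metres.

Compute the density gradient over each adjacent pair:
  51–168 m: Δρ/Δz = 0.900/117 = 7.7 × 10⁻³ kg m⁻⁴
  168–190 m: Δρ/Δz = 0.909/22 = 0.041 kg m⁻⁴
  190–211 m: Δρ/Δz = 0.406/21 = 0.019 kg m⁻⁴
  211–258 m: Δρ/Δz = 0.659/47 = 0.014 kg m⁻⁴
The largest gradient is in the 168–190 m interval — the pycnocline.

168–190 m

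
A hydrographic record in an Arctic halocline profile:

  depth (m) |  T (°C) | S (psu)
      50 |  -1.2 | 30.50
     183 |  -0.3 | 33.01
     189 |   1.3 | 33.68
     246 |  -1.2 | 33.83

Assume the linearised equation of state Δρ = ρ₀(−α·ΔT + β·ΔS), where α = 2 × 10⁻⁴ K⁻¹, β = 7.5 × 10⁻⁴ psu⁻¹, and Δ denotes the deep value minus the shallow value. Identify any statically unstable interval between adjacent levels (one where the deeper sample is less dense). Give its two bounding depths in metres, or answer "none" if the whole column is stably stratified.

Evaluate Δρ/ρ₀ = −αΔT + βΔS across each adjacent pair:
  50–183 m: −αΔT+βΔS = −(2 × 10⁻⁴)(+0.9)+(7.5 × 10⁻⁴)(+2.51) = 1.7 × 10⁻³ → stable
  183–189 m: −αΔT+βΔS = −(2 × 10⁻⁴)(+1.6)+(7.5 × 10⁻⁴)(+0.67) = 1.8 × 10⁻⁴ → stable
  189–246 m: −αΔT+βΔS = −(2 × 10⁻⁴)(-2.5)+(7.5 × 10⁻⁴)(+0.15) = 6.1 × 10⁻⁴ → stable
Every interval has Δρ > 0: the column is stably stratified throughout.

none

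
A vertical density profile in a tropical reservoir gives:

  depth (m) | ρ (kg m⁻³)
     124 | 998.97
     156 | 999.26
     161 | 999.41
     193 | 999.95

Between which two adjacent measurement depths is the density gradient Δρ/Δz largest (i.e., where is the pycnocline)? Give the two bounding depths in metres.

Compute the density gradient over each adjacent pair:
  124–156 m: Δρ/Δz = 0.29/32 = 9.1 × 10⁻³ kg m⁻⁴
  156–161 m: Δρ/Δz = 0.15/5 = 0.030 kg m⁻⁴
  161–193 m: Δρ/Δz = 0.54/32 = 0.017 kg m⁻⁴
The largest gradient is in the 156–161 m interval — the pycnocline.

156–161 m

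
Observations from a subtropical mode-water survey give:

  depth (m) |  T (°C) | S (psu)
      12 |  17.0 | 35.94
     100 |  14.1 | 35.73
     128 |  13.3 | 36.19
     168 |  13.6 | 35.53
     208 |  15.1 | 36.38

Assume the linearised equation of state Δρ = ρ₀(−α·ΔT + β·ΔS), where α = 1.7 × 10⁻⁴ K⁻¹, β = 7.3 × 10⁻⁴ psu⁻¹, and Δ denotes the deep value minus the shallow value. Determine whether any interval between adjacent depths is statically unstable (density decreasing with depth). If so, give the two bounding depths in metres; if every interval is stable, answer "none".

Evaluate Δρ/ρ₀ = −αΔT + βΔS across each adjacent pair:
  12–100 m: −αΔT+βΔS = −(1.7 × 10⁻⁴)(-2.9)+(7.3 × 10⁻⁴)(-0.21) = 3.4 × 10⁻⁴ → stable
  100–128 m: −αΔT+βΔS = −(1.7 × 10⁻⁴)(-0.8)+(7.3 × 10⁻⁴)(+0.46) = 4.7 × 10⁻⁴ → stable
  128–168 m: −αΔT+βΔS = −(1.7 × 10⁻⁴)(+0.3)+(7.3 × 10⁻⁴)(-0.66) = -5.3 × 10⁻⁴ → UNSTABLE
  168–208 m: −αΔT+βΔS = −(1.7 × 10⁻⁴)(+1.5)+(7.3 × 10⁻⁴)(+0.85) = 3.7 × 10⁻⁴ → stable
The 128–168 m interval has Δρ < 0: lighter water underlies denser water.

128–168 m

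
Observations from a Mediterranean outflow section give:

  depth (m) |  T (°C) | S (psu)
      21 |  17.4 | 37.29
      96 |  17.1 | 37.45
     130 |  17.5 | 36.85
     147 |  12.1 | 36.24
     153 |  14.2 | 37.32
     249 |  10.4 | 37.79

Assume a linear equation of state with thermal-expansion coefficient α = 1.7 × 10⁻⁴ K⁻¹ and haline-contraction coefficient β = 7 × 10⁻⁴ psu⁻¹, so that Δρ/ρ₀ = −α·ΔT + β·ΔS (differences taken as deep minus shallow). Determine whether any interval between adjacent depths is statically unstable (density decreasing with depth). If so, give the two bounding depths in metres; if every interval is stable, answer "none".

96–130 m

Evaluate Δρ/ρ₀ = −αΔT + βΔS across each adjacent pair:
  21–96 m: −αΔT+βΔS = −(1.7 × 10⁻⁴)(-0.3)+(7 × 10⁻⁴)(+0.16) = 1.6 × 10⁻⁴ → stable
  96–130 m: −αΔT+βΔS = −(1.7 × 10⁻⁴)(+0.4)+(7 × 10⁻⁴)(-0.60) = -4.9 × 10⁻⁴ → UNSTABLE
  130–147 m: −αΔT+βΔS = −(1.7 × 10⁻⁴)(-5.4)+(7 × 10⁻⁴)(-0.61) = 4.9 × 10⁻⁴ → stable
  147–153 m: −αΔT+βΔS = −(1.7 × 10⁻⁴)(+2.1)+(7 × 10⁻⁴)(+1.08) = 4.0 × 10⁻⁴ → stable
  153–249 m: −αΔT+βΔS = −(1.7 × 10⁻⁴)(-3.8)+(7 × 10⁻⁴)(+0.47) = 9.7 × 10⁻⁴ → stable
The 96–130 m interval has Δρ < 0: lighter water underlies denser water.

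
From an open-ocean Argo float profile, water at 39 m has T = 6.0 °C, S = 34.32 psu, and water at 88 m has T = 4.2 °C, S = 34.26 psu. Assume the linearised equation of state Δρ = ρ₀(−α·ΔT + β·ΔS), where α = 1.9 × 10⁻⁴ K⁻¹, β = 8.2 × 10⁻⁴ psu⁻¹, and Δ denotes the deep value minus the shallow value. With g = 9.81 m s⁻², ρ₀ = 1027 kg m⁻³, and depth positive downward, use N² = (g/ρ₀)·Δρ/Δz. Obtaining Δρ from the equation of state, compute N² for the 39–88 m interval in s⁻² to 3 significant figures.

5.86 × 10⁻⁵ s⁻²

ΔT = -1.8 K, ΔS = -0.06 psu (deep − shallow).
Δρ/ρ₀ = −αΔT + βΔS = 3.42 × 10⁻⁴ − 4.92 × 10⁻⁵ = 2.928 × 10⁻⁴, so Δρ ≈ 0.3007 kg m⁻³.
N² = (g/ρ₀)·Δρ/Δz = g·(Δρ/ρ₀)/Δz = 9.81 × 2.928 × 10⁻⁴ / 49 = 5.8620 × 10⁻⁵ s⁻² ≈ 5.86 × 10⁻⁵ s⁻².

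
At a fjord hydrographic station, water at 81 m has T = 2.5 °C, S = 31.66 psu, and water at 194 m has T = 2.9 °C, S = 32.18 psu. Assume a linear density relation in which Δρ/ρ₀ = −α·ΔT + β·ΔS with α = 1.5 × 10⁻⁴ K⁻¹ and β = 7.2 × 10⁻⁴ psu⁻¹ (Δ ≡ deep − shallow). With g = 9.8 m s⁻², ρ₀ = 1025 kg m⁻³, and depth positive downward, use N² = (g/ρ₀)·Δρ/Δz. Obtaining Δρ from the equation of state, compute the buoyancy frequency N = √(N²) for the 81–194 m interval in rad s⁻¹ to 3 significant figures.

5.22 × 10⁻³ rad s⁻¹

ΔT = +0.4 K, ΔS = +0.52 psu (deep − shallow).
Δρ/ρ₀ = −αΔT + βΔS = -6.00 × 10⁻⁵ + 3.744 × 10⁻⁴ = 3.144 × 10⁻⁴, so Δρ ≈ 0.3223 kg m⁻³.
N² = (g/ρ₀)·Δρ/Δz = g·(Δρ/ρ₀)/Δz = 9.8 × 3.144 × 10⁻⁴ / 113 = 2.7267 × 10⁻⁵ s⁻².
N = √(2.7267 × 10⁻⁵) = 5.2218 × 10⁻³ rad s⁻¹ ≈ 5.22 × 10⁻³ rad s⁻¹.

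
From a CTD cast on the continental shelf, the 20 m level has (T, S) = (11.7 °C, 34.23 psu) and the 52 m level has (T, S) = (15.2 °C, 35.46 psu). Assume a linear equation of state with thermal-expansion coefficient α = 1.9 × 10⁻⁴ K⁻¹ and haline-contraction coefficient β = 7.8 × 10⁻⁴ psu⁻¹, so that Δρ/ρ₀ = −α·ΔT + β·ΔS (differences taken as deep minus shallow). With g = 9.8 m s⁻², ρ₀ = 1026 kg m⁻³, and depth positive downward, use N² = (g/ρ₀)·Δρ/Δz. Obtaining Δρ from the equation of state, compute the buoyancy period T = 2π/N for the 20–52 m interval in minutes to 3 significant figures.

11.0 min

ΔT = +3.5 K, ΔS = +1.23 psu (deep − shallow).
Δρ/ρ₀ = −αΔT + βΔS = -6.65 × 10⁻⁴ + 9.594 × 10⁻⁴ = 2.944 × 10⁻⁴, so Δρ ≈ 0.3021 kg m⁻³.
N² = (g/ρ₀)·Δρ/Δz = g·(Δρ/ρ₀)/Δz = 9.8 × 2.944 × 10⁻⁴ / 32 = 9.0160 × 10⁻⁵ s⁻².
N = √(9.0160 × 10⁻⁵) = 9.4953 × 10⁻³ rad s⁻¹ → T = 2π/N = 661.72 s = 11.029 min ≈ 11.0 min.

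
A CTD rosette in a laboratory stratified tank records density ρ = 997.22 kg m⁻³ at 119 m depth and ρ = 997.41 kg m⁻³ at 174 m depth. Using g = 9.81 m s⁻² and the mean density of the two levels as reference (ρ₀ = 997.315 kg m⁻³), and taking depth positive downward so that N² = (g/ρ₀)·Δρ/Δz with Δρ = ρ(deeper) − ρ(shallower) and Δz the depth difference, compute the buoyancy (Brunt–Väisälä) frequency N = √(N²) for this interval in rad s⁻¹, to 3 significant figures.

Δρ = 997.41 − 997.22 = 0.19 kg m⁻³ over Δz = 174 − 119 = 55 m.
N² = (9.81/997.315) × (0.19/55) = 3.3980 × 10⁻⁵ s⁻².
N = √(3.3980 × 10⁻⁵) = 5.8292 × 10⁻³ rad s⁻¹ ≈ 5.83 × 10⁻³ rad s⁻¹.

5.83 × 10⁻³ rad s⁻¹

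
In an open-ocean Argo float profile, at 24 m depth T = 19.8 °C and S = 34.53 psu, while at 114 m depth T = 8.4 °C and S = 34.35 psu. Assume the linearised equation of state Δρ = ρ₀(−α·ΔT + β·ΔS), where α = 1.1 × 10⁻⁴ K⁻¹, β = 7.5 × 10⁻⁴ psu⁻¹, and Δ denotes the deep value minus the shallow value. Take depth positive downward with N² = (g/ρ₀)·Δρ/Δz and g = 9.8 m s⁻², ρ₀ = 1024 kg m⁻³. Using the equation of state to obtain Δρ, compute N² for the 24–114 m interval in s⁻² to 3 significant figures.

ΔT = -11.4 K, ΔS = -0.18 psu (deep − shallow).
Δρ/ρ₀ = −αΔT + βΔS = 1.254 × 10⁻³ − 1.35 × 10⁻⁴ = 1.119 × 10⁻³, so Δρ ≈ 1.146 kg m⁻³.
N² = (g/ρ₀)·Δρ/Δz = g·(Δρ/ρ₀)/Δz = 9.8 × 1.119 × 10⁻³ / 90 = 1.2185 × 10⁻⁴ s⁻² ≈ 1.22 × 10⁻⁴ s⁻².

1.22 × 10⁻⁴ s⁻²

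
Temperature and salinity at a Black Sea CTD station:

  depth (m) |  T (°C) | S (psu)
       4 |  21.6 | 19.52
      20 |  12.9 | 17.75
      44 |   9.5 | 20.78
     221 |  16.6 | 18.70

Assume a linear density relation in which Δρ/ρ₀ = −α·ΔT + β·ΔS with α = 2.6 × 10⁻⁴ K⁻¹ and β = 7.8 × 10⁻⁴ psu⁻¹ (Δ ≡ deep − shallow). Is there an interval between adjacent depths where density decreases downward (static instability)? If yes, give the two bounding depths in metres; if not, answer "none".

Evaluate Δρ/ρ₀ = −αΔT + βΔS across each adjacent pair:
  4–20 m: −αΔT+βΔS = −(2.6 × 10⁻⁴)(-8.7)+(7.8 × 10⁻⁴)(-1.77) = 8.8 × 10⁻⁴ → stable
  20–44 m: −αΔT+βΔS = −(2.6 × 10⁻⁴)(-3.4)+(7.8 × 10⁻⁴)(+3.03) = 3.2 × 10⁻³ → stable
  44–221 m: −αΔT+βΔS = −(2.6 × 10⁻⁴)(+7.1)+(7.8 × 10⁻⁴)(-2.08) = -3.5 × 10⁻³ → UNSTABLE
The 44–221 m interval has Δρ < 0: lighter water underlies denser water.

44–221 m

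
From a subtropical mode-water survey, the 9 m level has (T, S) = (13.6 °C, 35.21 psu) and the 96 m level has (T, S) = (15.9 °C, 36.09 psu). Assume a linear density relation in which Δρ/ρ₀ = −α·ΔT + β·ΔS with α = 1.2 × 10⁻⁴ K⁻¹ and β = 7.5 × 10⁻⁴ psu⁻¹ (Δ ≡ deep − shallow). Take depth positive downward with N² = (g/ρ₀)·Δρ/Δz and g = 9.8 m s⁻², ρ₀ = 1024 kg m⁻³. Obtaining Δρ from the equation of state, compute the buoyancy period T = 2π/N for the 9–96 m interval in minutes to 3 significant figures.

ΔT = +2.3 K, ΔS = +0.88 psu (deep − shallow).
Δρ/ρ₀ = −αΔT + βΔS = -2.76 × 10⁻⁴ + 6.60 × 10⁻⁴ = 3.84 × 10⁻⁴, so Δρ ≈ 0.3932 kg m⁻³.
N² = (g/ρ₀)·Δρ/Δz = g·(Δρ/ρ₀)/Δz = 9.8 × 3.84 × 10⁻⁴ / 87 = 4.3255 × 10⁻⁵ s⁻².
N = √(4.3255 × 10⁻⁵) = 6.5769 × 10⁻³ rad s⁻¹ → T = 2π/N = 955.34 s = 15.922 min ≈ 15.9 min.

15.9 min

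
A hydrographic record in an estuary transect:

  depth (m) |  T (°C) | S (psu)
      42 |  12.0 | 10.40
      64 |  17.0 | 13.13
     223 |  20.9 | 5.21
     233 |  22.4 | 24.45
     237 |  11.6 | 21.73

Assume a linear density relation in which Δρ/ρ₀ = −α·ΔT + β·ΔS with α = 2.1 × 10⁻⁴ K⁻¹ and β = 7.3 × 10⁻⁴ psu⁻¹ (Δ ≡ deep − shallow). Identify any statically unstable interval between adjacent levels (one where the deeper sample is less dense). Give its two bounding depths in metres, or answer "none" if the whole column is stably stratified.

64–223 m

Evaluate Δρ/ρ₀ = −αΔT + βΔS across each adjacent pair:
  42–64 m: −αΔT+βΔS = −(2.1 × 10⁻⁴)(+5.0)+(7.3 × 10⁻⁴)(+2.73) = 9.4 × 10⁻⁴ → stable
  64–223 m: −αΔT+βΔS = −(2.1 × 10⁻⁴)(+3.9)+(7.3 × 10⁻⁴)(-7.92) = -6.6 × 10⁻³ → UNSTABLE
  223–233 m: −αΔT+βΔS = −(2.1 × 10⁻⁴)(+1.5)+(7.3 × 10⁻⁴)(+19.24) = 0.014 → stable
  233–237 m: −αΔT+βΔS = −(2.1 × 10⁻⁴)(-10.8)+(7.3 × 10⁻⁴)(-2.72) = 2.8 × 10⁻⁴ → stable
The 64–223 m interval has Δρ < 0: lighter water underlies denser water.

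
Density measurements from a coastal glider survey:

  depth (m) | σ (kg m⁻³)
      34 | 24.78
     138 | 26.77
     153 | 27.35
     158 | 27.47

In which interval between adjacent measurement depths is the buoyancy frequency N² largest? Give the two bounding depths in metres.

138–153 m

Compute the density gradient over each adjacent pair:
  34–138 m: Δρ/Δz = 1.99/104 = 0.019 kg m⁻⁴
  138–153 m: Δρ/Δz = 0.58/15 = 0.039 kg m⁻⁴
  153–158 m: Δρ/Δz = 0.12/5 = 0.024 kg m⁻⁴
The largest gradient is in the 138–153 m interval — the pycnocline.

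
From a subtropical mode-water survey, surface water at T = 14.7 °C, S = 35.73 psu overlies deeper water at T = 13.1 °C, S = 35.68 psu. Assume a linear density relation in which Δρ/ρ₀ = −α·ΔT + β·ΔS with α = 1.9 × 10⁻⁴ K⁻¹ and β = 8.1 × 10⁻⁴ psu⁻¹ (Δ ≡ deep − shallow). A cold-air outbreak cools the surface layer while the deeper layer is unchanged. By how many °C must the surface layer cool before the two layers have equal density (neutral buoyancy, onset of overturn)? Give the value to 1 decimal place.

Neutral buoyancy requires Δρ = 0, i.e. −α(T_deep − T_surf′) + β(S_deep − S_surf) = 0.
T_surf′ = T_deep − (β/α)·ΔS = 13.1 − (8.1 × 10⁻⁴/1.9 × 10⁻⁴)·(-0.05) = 13.313 °C.
Cooling required: 14.7 − (13.313) = 1.387 °C.

1.4 °C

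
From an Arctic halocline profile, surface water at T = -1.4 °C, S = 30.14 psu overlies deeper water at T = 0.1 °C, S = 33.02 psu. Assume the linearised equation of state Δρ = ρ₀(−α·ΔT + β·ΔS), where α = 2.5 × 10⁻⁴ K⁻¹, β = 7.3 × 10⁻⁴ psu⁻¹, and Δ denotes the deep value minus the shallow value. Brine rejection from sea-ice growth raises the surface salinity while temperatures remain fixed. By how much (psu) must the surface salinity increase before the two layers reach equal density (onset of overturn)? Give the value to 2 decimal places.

2.37 psu

Neutral buoyancy requires −α(T_deep − T_surf) + β(S_deep − S_surf′) = 0.
S_surf′ = S_deep − (α/β)·ΔT = 33.02 − (2.5 × 10⁻⁴/7.3 × 10⁻⁴)·(+1.5) = 32.5063 psu.
Increase required: 32.5063 − 30.14 = 2.3663 psu.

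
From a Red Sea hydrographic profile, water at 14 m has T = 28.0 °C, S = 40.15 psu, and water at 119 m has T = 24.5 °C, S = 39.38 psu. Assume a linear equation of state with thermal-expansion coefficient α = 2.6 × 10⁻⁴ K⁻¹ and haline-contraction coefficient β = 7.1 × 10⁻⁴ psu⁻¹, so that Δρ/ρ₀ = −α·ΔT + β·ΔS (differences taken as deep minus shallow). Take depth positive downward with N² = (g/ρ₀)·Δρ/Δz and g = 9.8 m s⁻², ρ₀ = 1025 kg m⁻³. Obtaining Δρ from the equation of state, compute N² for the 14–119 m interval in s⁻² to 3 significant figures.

3.39 × 10⁻⁵ s⁻²

ΔT = -3.5 K, ΔS = -0.77 psu (deep − shallow).
Δρ/ρ₀ = −αΔT + βΔS = 9.10 × 10⁻⁴ − 5.467 × 10⁻⁴ = 3.633 × 10⁻⁴, so Δρ ≈ 0.3724 kg m⁻³.
N² = (g/ρ₀)·Δρ/Δz = g·(Δρ/ρ₀)/Δz = 9.8 × 3.633 × 10⁻⁴ / 105 = 3.3908 × 10⁻⁵ s⁻² ≈ 3.39 × 10⁻⁵ s⁻².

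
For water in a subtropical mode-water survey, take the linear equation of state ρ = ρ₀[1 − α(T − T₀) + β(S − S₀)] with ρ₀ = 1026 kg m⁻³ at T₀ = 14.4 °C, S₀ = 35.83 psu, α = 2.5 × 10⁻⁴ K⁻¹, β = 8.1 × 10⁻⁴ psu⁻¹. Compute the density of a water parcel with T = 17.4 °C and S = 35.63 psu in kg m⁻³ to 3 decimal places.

T − T₀ = +3.0 K, S − S₀ = -0.20 psu.
Bracket = 1 − α·(+3.0) + β·(-0.20) = 1 + (-9.12 × 10⁻⁴) = 0.9990880.
ρ = 1026 × 0.9990880 = 1025.064 kg m⁻³.

1025.064 kg m⁻³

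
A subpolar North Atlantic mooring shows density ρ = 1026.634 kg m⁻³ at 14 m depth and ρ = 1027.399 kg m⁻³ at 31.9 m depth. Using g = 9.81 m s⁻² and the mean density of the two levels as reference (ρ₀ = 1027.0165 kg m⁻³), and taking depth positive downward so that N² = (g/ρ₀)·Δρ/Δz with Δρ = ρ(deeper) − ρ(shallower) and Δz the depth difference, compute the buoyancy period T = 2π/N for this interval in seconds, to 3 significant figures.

311 s

Δρ = 1027.399 − 1026.634 = 0.765 kg m⁻³ over Δz = 31.9 − 14 = 17.9 m.
N² = (9.81/1027.0165) × (0.765/17.9) = 4.0823 × 10⁻⁴ s⁻².
N = √(4.0823 × 10⁻⁴) = 0.020205 rad s⁻¹, so T = 2π/N = 310.97 s ≈ 311 s.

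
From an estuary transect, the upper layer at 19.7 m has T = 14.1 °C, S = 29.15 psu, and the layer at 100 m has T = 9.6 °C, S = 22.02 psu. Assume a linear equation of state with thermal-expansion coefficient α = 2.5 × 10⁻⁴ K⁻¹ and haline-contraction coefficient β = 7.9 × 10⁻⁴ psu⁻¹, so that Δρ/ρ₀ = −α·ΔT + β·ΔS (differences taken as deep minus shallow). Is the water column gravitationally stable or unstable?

ΔT = 9.6 − 14.1 = -4.5 K and ΔS = 22.02 − 29.15 = -7.13 psu (deep − shallow).
−αΔT = 1.125 × 10⁻³; βΔS = -5.6327 × 10⁻³; sum Δρ/ρ₀ = -4.5077 × 10⁻³.
Δρ/ρ₀ < 0, so Δρ < 0: deeper water is lighter → statically unstable; the column would overturn.

unstable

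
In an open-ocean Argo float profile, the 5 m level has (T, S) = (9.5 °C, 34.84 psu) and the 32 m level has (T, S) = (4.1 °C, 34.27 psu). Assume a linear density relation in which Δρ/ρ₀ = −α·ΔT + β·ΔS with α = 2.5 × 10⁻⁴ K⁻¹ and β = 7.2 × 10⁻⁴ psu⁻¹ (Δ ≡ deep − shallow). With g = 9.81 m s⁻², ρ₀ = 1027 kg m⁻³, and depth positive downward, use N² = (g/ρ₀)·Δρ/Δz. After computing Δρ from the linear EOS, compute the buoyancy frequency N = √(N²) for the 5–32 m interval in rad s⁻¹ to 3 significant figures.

0.0185 rad s⁻¹

ΔT = -5.4 K, ΔS = -0.57 psu (deep − shallow).
Δρ/ρ₀ = −αΔT + βΔS = 1.35 × 10⁻³ − 4.104 × 10⁻⁴ = 9.396 × 10⁻⁴, so Δρ ≈ 0.9650 kg m⁻³.
N² = (g/ρ₀)·Δρ/Δz = g·(Δρ/ρ₀)/Δz = 9.81 × 9.396 × 10⁻⁴ / 27 = 3.4139 × 10⁻⁴ s⁻².
N = √(3.4139 × 10⁻⁴) = 0.018477 rad s⁻¹ ≈ 0.0185 rad s⁻¹.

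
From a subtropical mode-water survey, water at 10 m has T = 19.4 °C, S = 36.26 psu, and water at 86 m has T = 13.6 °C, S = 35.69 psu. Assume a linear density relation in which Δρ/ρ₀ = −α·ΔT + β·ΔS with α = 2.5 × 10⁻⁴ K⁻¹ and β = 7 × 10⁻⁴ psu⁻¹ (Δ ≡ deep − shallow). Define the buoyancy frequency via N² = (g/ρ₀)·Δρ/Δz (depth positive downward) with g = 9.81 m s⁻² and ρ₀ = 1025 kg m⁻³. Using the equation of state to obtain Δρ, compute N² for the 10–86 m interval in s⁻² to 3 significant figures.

1.36 × 10⁻⁴ s⁻²

ΔT = -5.8 K, ΔS = -0.57 psu (deep − shallow).
Δρ/ρ₀ = −αΔT + βΔS = 1.45 × 10⁻³ − 3.99 × 10⁻⁴ = 1.051 × 10⁻³, so Δρ ≈ 1.077 kg m⁻³.
N² = (g/ρ₀)·Δρ/Δz = g·(Δρ/ρ₀)/Δz = 9.81 × 1.051 × 10⁻³ / 76 = 1.3566 × 10⁻⁴ s⁻² ≈ 1.36 × 10⁻⁴ s⁻².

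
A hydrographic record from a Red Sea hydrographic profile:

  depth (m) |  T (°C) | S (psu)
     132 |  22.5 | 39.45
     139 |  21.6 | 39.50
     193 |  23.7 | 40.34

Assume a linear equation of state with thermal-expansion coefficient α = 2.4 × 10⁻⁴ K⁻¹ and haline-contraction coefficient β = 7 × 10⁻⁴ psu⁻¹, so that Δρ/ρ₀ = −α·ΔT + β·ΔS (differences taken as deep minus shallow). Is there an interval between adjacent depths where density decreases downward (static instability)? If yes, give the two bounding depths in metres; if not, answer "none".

Evaluate Δρ/ρ₀ = −αΔT + βΔS across each adjacent pair:
  132–139 m: −αΔT+βΔS = −(2.4 × 10⁻⁴)(-0.9)+(7 × 10⁻⁴)(+0.05) = 2.5 × 10⁻⁴ → stable
  139–193 m: −αΔT+βΔS = −(2.4 × 10⁻⁴)(+2.1)+(7 × 10⁻⁴)(+0.84) = 8.4 × 10⁻⁵ → stable
Every interval has Δρ > 0: the column is stably stratified throughout.

none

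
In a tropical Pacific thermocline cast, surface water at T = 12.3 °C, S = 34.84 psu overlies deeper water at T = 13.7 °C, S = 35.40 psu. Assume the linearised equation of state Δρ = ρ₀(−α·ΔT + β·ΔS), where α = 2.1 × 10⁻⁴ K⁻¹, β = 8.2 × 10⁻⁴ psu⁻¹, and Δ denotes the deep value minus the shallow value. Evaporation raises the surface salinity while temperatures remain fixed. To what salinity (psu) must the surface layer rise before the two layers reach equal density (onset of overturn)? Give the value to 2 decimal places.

35.04 psu

Neutral buoyancy requires −α(T_deep − T_surf) + β(S_deep − S_surf′) = 0.
S_surf′ = S_deep − (α/β)·ΔT = 35.40 − (2.1 × 10⁻⁴/8.2 × 10⁻⁴)·(+1.4) = 35.0415 psu.
Increase required: 35.0415 − 34.84 = 0.2015 psu.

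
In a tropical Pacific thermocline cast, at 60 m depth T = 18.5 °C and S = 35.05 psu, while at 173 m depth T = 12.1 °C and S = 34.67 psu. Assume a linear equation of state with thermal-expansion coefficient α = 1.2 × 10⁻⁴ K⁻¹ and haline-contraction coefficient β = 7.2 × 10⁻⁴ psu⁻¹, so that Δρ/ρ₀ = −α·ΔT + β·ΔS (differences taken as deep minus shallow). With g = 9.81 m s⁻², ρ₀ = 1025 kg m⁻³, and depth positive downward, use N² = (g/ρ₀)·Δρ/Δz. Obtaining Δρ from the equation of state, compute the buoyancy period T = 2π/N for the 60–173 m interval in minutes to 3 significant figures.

ΔT = -6.4 K, ΔS = -0.38 psu (deep − shallow).
Δρ/ρ₀ = −αΔT + βΔS = 7.68 × 10⁻⁴ − 2.736 × 10⁻⁴ = 4.944 × 10⁻⁴, so Δρ ≈ 0.5068 kg m⁻³.
N² = (g/ρ₀)·Δρ/Δz = g·(Δρ/ρ₀)/Δz = 9.81 × 4.944 × 10⁻⁴ / 113 = 4.2921 × 10⁻⁵ s⁻².
N = √(4.2921 × 10⁻⁵) = 6.5514 × 10⁻³ rad s⁻¹ → T = 2π/N = 959.06 s = 15.984 min ≈ 16.0 min.

16.0 min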